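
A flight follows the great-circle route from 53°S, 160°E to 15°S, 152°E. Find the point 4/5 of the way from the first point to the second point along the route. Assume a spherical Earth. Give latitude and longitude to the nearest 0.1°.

≈ 22.6°S, 153.1°E

From cos δ = sin φ₁ sin φ₂ + cos φ₁ cos φ₂ cos Δλ, the central angle is δ ≈ 0.672 rad (38.5°).
Interpolate at f = 4/5 with slerp weights a = sin((1−f)δ)/sin δ ≈ 0.215, b = sin(fδ)/sin δ ≈ 0.823.
p = a·p₁ + b·p₂ ≈ (-0.823, 0.417, -0.385); φ = arcsin(p_z) ≈ -22.63°, λ = atan2(p_y, p_x) ≈ 153.12°.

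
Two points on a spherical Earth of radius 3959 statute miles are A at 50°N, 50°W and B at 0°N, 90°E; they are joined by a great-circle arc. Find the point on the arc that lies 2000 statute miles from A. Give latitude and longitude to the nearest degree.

≈ 62°N, 1°W

Convert each endpoint to a unit vector on the sphere (x = cos φ cos λ, y = cos φ sin λ, z = sin φ).
The central angle between the endpoints is δ = arccos(p₁·p₂) ≈ 2.086 rad (119.5°). The total great-circle distance is δ·R ≈ 2.086 × 3959 ≈ 8257 mi, so the target fraction is f = 2000/8257 ≈ 0.242.
Interpolate at f ≈ 0.242 with slerp weights a = sin((1−f)δ)/sin δ ≈ 1.149, b = sin(fδ)/sin δ ≈ 0.556.
p = a·p₁ + b·p₂ ≈ (0.475, -0.010, 0.880); φ = arcsin(p_z) ≈ 61.65°, λ = atan2(p_y, p_x) ≈ -1.17°.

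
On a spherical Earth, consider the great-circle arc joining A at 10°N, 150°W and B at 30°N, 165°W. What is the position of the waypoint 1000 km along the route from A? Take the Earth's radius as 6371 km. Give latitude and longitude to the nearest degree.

≈ 18°N, 155°W

From cos δ = sin φ₁ sin φ₂ + cos φ₁ cos φ₂ cos Δλ, the central angle is δ ≈ 0.426 rad (24.4°). The total great-circle distance is δ·R ≈ 0.426 × 6371 ≈ 2714 km, so the target fraction is f = 1000/2714 ≈ 0.368.
Interpolate at f ≈ 0.368 with slerp weights a = sin((1−f)δ)/sin δ ≈ 0.643, b = sin(fδ)/sin δ ≈ 0.378.
p = a·p₁ + b·p₂ ≈ (-0.865, -0.402, 0.301); φ = arcsin(p_z) ≈ 17.51°, λ = atan2(p_y, p_x) ≈ -155.10°.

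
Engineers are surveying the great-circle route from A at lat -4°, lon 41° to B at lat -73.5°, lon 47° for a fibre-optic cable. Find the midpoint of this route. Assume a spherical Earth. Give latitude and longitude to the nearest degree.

≈ lat -39°, lon 42°

The haversine formula gives a central angle δ ≈ 1.215 rad (69.6°) between the endpoints.
Interpolate at f = 1/2 with slerp weights a = sin((1−f)δ)/sin δ ≈ 0.609, b = sin(fδ)/sin δ ≈ 0.609.
p = a·p₁ + b·p₂ ≈ (0.576, 0.525, -0.626); φ = arcsin(p_z) ≈ -38.78°, λ = atan2(p_y, p_x) ≈ 42.33°.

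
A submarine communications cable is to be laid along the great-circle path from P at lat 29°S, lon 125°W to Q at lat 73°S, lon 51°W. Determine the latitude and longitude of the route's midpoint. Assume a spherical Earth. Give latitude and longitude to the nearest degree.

≈ lat 55°S, lon 109°W

Write both endpoints as unit vectors p₁, p₂ with components (cos φ cos λ, cos φ sin λ, sin φ).
The central angle between the endpoints is δ = arccos(p₁·p₂) ≈ 1.007 rad (57.7°).
Interpolate at f = 1/2 with slerp weights a = sin((1−f)δ)/sin δ ≈ 0.571, b = sin(fδ)/sin δ ≈ 0.571.
p = a·p₁ + b·p₂ ≈ (-0.181, -0.539, -0.823); φ = arcsin(p_z) ≈ -55.36°, λ = atan2(p_y, p_x) ≈ -108.60°.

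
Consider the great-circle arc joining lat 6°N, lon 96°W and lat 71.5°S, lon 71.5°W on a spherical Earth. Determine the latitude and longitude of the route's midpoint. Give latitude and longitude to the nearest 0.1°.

≈ lat 33.2°S, lon 90.1°W

Write both endpoints as unit vectors p₁, p₂ with components (cos φ cos λ, cos φ sin λ, sin φ).
The central angle between the endpoints is δ = arccos(p₁·p₂) ≈ 1.382 rad (79.2°).
Interpolate at f = 1/2 with slerp weights a = sin((1−f)δ)/sin δ ≈ 0.649, b = sin(fδ)/sin δ ≈ 0.649.
p = a·p₁ + b·p₂ ≈ (-0.002, -0.837, -0.547); φ = arcsin(p_z) ≈ -33.19°, λ = atan2(p_y, p_x) ≈ -90.15°.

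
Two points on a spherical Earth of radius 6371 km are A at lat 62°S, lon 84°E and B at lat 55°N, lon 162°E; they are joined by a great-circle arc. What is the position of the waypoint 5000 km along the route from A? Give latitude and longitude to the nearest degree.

Convert each endpoint to a unit vector on the sphere (x = cos φ cos λ, y = cos φ sin λ, z = sin φ).
The central angle between the endpoints is δ = arccos(p₁·p₂) ≈ 2.301 rad (131.9°). The total great-circle distance is δ·R ≈ 2.301 × 6371 ≈ 14662 km, so the target fraction is f = 5000/14662 ≈ 0.341.
Interpolate at f ≈ 0.341 with slerp weights a = sin((1−f)δ)/sin δ ≈ 1.341, b = sin(fδ)/sin δ ≈ 0.949.
p = a·p₁ + b·p₂ ≈ (-0.452, 0.794, -0.407); φ = arcsin(p_z) ≈ -23.99°, λ = atan2(p_y, p_x) ≈ 119.64°.

≈ lat 24°S, lon 120°E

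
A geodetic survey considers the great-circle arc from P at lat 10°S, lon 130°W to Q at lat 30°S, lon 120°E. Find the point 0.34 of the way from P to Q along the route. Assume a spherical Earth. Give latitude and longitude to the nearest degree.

≈ lat 27°S, lon 162°W

From cos δ = sin φ₁ sin φ₂ + cos φ₁ cos φ₂ cos Δλ, the central angle is δ ≈ 1.777 rad (101.8°).
Interpolate at f = 0.34 with slerp weights a = sin((1−f)δ)/sin δ ≈ 0.942, b = sin(fδ)/sin δ ≈ 0.580.
p = a·p₁ + b·p₂ ≈ (-0.848, -0.275, -0.454); φ = arcsin(p_z) ≈ -26.99°, λ = atan2(p_y, p_x) ≈ -162.01°.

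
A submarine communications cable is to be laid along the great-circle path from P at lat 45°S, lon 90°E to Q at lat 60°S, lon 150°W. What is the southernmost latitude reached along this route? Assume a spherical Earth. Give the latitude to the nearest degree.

≈ 70°S

The great circle lies in the plane with unit normal n̂ = (p₁ × p₂)/|p₁ × p₂|.
Here n̂_z ≈ +0.340; the vertex latitude is φ_max = arccos|n̂_z| ≈ 70.1°.
Check via Clairaut: cos φ_max = |cos φ₁| · sin C = cos(45.0°)·sin(151.2°) ≈ 0.340, again giving ≈ 70.1°.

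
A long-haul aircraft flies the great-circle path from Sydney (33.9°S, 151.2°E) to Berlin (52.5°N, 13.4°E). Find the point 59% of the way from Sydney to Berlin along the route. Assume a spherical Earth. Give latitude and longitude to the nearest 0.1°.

Convert each endpoint to a unit vector on the sphere (x = cos φ cos λ, y = cos φ sin λ, z = sin φ).
The central angle between the endpoints is δ = arccos(p₁·p₂) ≈ 2.527 rad (144.8°).
Interpolate at f = 0.59 with slerp weights a = sin((1−f)δ)/sin δ ≈ 1.491, b = sin(fδ)/sin δ ≈ 1.728.
p = a·p₁ + b·p₂ ≈ (-0.061, 0.840, 0.539); φ = arcsin(p_z) ≈ 32.62°, λ = atan2(p_y, p_x) ≈ 94.19°.

≈ (32.6°N, 94.2°E)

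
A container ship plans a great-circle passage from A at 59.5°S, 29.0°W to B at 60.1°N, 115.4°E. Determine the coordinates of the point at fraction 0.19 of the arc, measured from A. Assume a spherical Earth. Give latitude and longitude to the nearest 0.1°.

From cos δ = sin φ₁ sin φ₂ + cos φ₁ cos φ₂ cos Δλ, the central angle is δ ≈ 2.833 rad (162.3°).
Interpolate at f = 0.19 with slerp weights a = sin((1−f)δ)/sin δ ≈ 2.465, b = sin(fδ)/sin δ ≈ 1.686.
p = a·p₁ + b·p₂ ≈ (0.734, 0.153, -0.662); φ = arcsin(p_z) ≈ -41.47°, λ = atan2(p_y, p_x) ≈ 11.76°.

≈ 41.5°S, 11.8°E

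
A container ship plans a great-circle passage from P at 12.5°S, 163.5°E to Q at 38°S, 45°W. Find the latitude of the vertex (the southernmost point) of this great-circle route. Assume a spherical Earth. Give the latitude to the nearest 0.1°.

The great circle lies in the plane with unit normal n̂ = (p₁ × p₂)/|p₁ × p₂|.
Here n̂_z ≈ +0.437; the vertex latitude is φ_max = arccos|n̂_z| ≈ 64.1°.

≈ 64.1°S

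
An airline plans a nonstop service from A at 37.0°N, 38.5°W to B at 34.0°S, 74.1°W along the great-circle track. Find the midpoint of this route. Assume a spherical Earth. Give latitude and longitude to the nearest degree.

≈ 2°N, 57°W

From cos δ = sin φ₁ sin φ₂ + cos φ₁ cos φ₂ cos Δλ, the central angle is δ ≈ 1.368 rad (78.4°).
Interpolate at f = 1/2 with slerp weights a = sin((1−f)δ)/sin δ ≈ 0.645, b = sin(fδ)/sin δ ≈ 0.645.
p = a·p₁ + b·p₂ ≈ (0.550, -0.835, 0.027); φ = arcsin(p_z) ≈ 1.58°, λ = atan2(p_y, p_x) ≈ -56.64°.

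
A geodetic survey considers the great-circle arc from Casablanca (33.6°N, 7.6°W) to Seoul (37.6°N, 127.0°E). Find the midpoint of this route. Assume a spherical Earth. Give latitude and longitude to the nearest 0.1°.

Write both endpoints as unit vectors p₁, p₂ with components (cos φ cos λ, cos φ sin λ, sin φ).
The central angle between the endpoints is δ = arccos(p₁·p₂) ≈ 1.697 rad (97.2°).
Interpolate at f = 1/2 with slerp weights a = sin((1−f)δ)/sin δ ≈ 0.756, b = sin(fδ)/sin δ ≈ 0.756.
p = a·p₁ + b·p₂ ≈ (0.264, 0.395, 0.880); φ = arcsin(p_z) ≈ 61.63°, λ = atan2(p_y, p_x) ≈ 56.28°.

≈ 61.6°N, 56.3°E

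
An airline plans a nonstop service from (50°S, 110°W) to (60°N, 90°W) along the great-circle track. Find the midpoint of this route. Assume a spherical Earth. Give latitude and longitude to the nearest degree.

≈ (5°N, 101°W)

Convert each endpoint to a unit vector on the sphere (x = cos φ cos λ, y = cos φ sin λ, z = sin φ).
The central angle between the endpoints is δ = arccos(p₁·p₂) ≈ 1.941 rad (111.2°).
Interpolate at f = 1/2 with slerp weights a = sin((1−f)δ)/sin δ ≈ 0.885, b = sin(fδ)/sin δ ≈ 0.885.
p = a·p₁ + b·p₂ ≈ (-0.195, -0.977, 0.088); φ = arcsin(p_z) ≈ 5.08°, λ = atan2(p_y, p_x) ≈ -101.26°.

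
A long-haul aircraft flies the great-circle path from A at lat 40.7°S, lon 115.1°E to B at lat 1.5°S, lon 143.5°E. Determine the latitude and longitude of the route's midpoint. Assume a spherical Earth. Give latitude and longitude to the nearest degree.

≈ lat 22°S, lon 131°E

Write both endpoints as unit vectors p₁, p₂ with components (cos φ cos λ, cos φ sin λ, sin φ).
The central angle between the endpoints is δ = arccos(p₁·p₂) ≈ 0.818 rad (46.9°).
Interpolate at f = 1/2 with slerp weights a = sin((1−f)δ)/sin δ ≈ 0.545, b = sin(fδ)/sin δ ≈ 0.545.
p = a·p₁ + b·p₂ ≈ (-0.613, 0.698, -0.370); φ = arcsin(p_z) ≈ -21.69°, λ = atan2(p_y, p_x) ≈ 131.29°.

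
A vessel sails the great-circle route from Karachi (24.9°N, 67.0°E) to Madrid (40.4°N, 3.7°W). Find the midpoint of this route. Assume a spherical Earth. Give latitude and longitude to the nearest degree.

From cos δ = sin φ₁ sin φ₂ + cos φ₁ cos φ₂ cos Δλ, the central angle is δ ≈ 1.046 rad (59.9°).
Interpolate at f = 1/2 with slerp weights a = sin((1−f)δ)/sin δ ≈ 0.577, b = sin(fδ)/sin δ ≈ 0.577.
p = a·p₁ + b·p₂ ≈ (0.643, 0.453, 0.617); φ = arcsin(p_z) ≈ 38.10°, λ = atan2(p_y, p_x) ≈ 35.19°.

≈ 38°N, 35°E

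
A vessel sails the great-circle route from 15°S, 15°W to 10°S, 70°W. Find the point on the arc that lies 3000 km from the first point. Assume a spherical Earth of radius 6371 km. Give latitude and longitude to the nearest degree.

≈ 14°S, 43°W

The haversine formula gives a central angle δ ≈ 0.939 rad (53.8°) between the endpoints. The total great-circle distance is δ·R ≈ 0.939 × 6371 ≈ 5983 km, so the target fraction is f = 3000/5983 ≈ 0.501.
Interpolate at f ≈ 0.501 with slerp weights a = sin((1−f)δ)/sin δ ≈ 0.559, b = sin(fδ)/sin δ ≈ 0.562.
p = a·p₁ + b·p₂ ≈ (0.711, -0.660, -0.242); φ = arcsin(p_z) ≈ -14.02°, λ = atan2(p_y, p_x) ≈ -42.87°.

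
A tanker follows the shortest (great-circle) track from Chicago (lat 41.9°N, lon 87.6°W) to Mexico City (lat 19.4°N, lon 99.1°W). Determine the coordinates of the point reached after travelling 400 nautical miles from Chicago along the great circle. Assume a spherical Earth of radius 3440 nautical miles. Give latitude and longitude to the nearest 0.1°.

≈ lat 35.9°N, lon 91.3°W

Convert each endpoint to a unit vector on the sphere (x = cos φ cos λ, y = cos φ sin λ, z = sin φ).
The central angle between the endpoints is δ = arccos(p₁·p₂) ≈ 0.428 rad (24.5°). The total great-circle distance is δ·R ≈ 0.428 × 3440 ≈ 1472 nmi, so the target fraction is f = 400/1472 ≈ 0.272.
Interpolate at f ≈ 0.272 with slerp weights a = sin((1−f)δ)/sin δ ≈ 0.739, b = sin(fδ)/sin δ ≈ 0.280.
p = a·p₁ + b·p₂ ≈ (-0.019, -0.810, 0.586); φ = arcsin(p_z) ≈ 35.90°, λ = atan2(p_y, p_x) ≈ -91.32°.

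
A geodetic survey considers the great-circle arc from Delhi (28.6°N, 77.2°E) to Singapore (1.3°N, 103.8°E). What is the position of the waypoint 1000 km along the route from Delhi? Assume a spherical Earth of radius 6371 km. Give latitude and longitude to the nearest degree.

≈ 22°N, 84°E

The haversine formula gives a central angle δ ≈ 0.651 rad (37.3°) between the endpoints. The total great-circle distance is δ·R ≈ 0.651 × 6371 ≈ 4145 km, so the target fraction is f = 1000/4145 ≈ 0.241.
Interpolate at f ≈ 0.241 with slerp weights a = sin((1−f)δ)/sin δ ≈ 0.782, b = sin(fδ)/sin δ ≈ 0.258.
p = a·p₁ + b·p₂ ≈ (0.091, 0.920, 0.380); φ = arcsin(p_z) ≈ 22.36°, λ = atan2(p_y, p_x) ≈ 84.38°.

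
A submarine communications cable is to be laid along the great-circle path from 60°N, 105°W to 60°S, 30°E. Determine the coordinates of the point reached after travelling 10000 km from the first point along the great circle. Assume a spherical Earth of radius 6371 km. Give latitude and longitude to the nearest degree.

Write both endpoints as unit vectors p₁, p₂ with components (cos φ cos λ, cos φ sin λ, sin φ).
The central angle between the endpoints is δ = arccos(p₁·p₂) ≈ 2.757 rad (157.9°). The total great-circle distance is δ·R ≈ 2.757 × 6371 ≈ 17562 km, so the target fraction is f = 10000/17562 ≈ 0.569.
Interpolate at f ≈ 0.569 with slerp weights a = sin((1−f)δ)/sin δ ≈ 2.469, b = sin(fδ)/sin δ ≈ 2.662.
p = a·p₁ + b·p₂ ≈ (0.833, -0.527, -0.168); φ = arcsin(p_z) ≈ -9.66°, λ = atan2(p_y, p_x) ≈ -32.29°.

≈ 10°S, 32°W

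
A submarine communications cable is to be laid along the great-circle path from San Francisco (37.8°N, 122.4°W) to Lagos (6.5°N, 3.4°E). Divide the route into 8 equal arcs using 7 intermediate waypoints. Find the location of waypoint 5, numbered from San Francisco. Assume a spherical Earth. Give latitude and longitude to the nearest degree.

The haversine formula gives a central angle δ ≈ 1.971 rad (112.9°) between the endpoints.
Interpolate at f = 5/8 with slerp weights a = sin((1−f)δ)/sin δ ≈ 0.732, b = sin(fδ)/sin δ ≈ 1.024.
p = a·p₁ + b·p₂ ≈ (0.706, -0.428, 0.564); φ = arcsin(p_z) ≈ 34.36°, λ = atan2(p_y, p_x) ≈ -31.21°.

≈ 34°N, 31°W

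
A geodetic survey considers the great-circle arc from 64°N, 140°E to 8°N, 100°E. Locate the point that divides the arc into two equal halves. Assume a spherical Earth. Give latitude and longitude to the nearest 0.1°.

The haversine formula gives a central angle δ ≈ 1.095 rad (62.8°) between the endpoints.
Interpolate at f = 1/2 with slerp weights a = sin((1−f)δ)/sin δ ≈ 0.586, b = sin(fδ)/sin δ ≈ 0.586.
p = a·p₁ + b·p₂ ≈ (-0.297, 0.736, 0.608); φ = arcsin(p_z) ≈ 37.44°, λ = atan2(p_y, p_x) ≈ 112.00°.

≈ 37.4°N, 112.0°E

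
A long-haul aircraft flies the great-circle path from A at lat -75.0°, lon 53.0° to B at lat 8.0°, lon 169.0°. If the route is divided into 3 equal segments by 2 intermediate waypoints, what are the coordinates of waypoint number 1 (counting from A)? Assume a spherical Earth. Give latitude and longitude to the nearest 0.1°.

≈ lat -58.4°, lon 143.6°

Convert each endpoint to a unit vector on the sphere (x = cos φ cos λ, y = cos φ sin λ, z = sin φ).
The central angle between the endpoints is δ = arccos(p₁·p₂) ≈ 1.820 rad (104.3°).
Interpolate at f = 1/3 with slerp weights a = sin((1−f)δ)/sin δ ≈ 0.967, b = sin(fδ)/sin δ ≈ 0.588.
p = a·p₁ + b·p₂ ≈ (-0.421, 0.311, -0.852); φ = arcsin(p_z) ≈ -58.42°, λ = atan2(p_y, p_x) ≈ 143.57°.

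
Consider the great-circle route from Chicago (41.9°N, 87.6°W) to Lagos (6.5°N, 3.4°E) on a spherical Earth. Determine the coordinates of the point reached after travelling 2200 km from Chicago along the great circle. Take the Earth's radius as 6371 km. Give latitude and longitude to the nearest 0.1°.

≈ 40.7°N, 61.2°W

From cos δ = sin φ₁ sin φ₂ + cos φ₁ cos φ₂ cos Δλ, the central angle is δ ≈ 1.508 rad (86.4°). The total great-circle distance is δ·R ≈ 1.508 × 6371 ≈ 9608 km, so the target fraction is f = 2200/9608 ≈ 0.229.
Interpolate at f ≈ 0.229 with slerp weights a = sin((1−f)δ)/sin δ ≈ 0.920, b = sin(fδ)/sin δ ≈ 0.339.
p = a·p₁ + b·p₂ ≈ (0.365, -0.664, 0.653); φ = arcsin(p_z) ≈ 40.74°, λ = atan2(p_y, p_x) ≈ -61.20°.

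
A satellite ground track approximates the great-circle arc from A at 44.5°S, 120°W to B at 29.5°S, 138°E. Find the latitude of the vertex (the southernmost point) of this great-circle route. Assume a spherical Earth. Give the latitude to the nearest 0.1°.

The great circle lies in the plane with unit normal n̂ = (p₁ × p₂)/|p₁ × p₂|.
Here n̂_z ≈ -0.622; the vertex latitude is φ_max = arccos|n̂_z| ≈ 51.5°.

≈ 51.5°S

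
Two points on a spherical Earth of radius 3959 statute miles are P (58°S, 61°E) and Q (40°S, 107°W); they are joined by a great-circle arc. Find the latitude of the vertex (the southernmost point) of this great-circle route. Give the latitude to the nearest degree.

≈ 85°S

The great circle lies in the plane with unit normal n̂ = (p₁ × p₂)/|p₁ × p₂|.
Here n̂_z ≈ -0.085; the vertex latitude is φ_max = arccos|n̂_z| ≈ 85.1°.
Check via Clairaut: cos φ_max = |cos φ₁| · sin C = cos(58.0°)·sin(170.7°) ≈ 0.085, again giving ≈ 85.1°.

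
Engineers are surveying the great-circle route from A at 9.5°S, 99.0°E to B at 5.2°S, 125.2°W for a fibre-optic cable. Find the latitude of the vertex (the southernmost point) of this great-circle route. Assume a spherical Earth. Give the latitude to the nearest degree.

The great circle lies in the plane with unit normal n̂ = (p₁ × p₂)/|p₁ × p₂|.
Here n̂_z ≈ +0.945; the vertex latitude is φ_max = arccos|n̂_z| ≈ 19.1°.

≈ 19°S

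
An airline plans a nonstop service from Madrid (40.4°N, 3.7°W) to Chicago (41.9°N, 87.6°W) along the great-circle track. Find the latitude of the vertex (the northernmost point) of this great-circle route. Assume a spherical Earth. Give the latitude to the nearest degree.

The great circle lies in the plane with unit normal n̂ = (p₁ × p₂)/|p₁ × p₂|.
Here n̂_z ≈ -0.648; the vertex latitude is φ_max = arccos|n̂_z| ≈ 49.6°.
Check via Clairaut: cos φ_max = |cos φ₁| · sin C = cos(40.4°)·sin(58.3°) ≈ 0.648, again giving ≈ 49.6°.

≈ 50°N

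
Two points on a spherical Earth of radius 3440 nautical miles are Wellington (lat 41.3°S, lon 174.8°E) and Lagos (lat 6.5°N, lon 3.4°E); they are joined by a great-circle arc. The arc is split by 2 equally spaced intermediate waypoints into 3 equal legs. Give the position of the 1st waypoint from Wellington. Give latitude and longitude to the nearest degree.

Write both endpoints as unit vectors p₁, p₂ with components (cos φ cos λ, cos φ sin λ, sin φ).
The central angle between the endpoints is δ = arccos(p₁·p₂) ≈ 2.520 rad (144.4°).
Interpolate at f = 1/3 with slerp weights a = sin((1−f)δ)/sin δ ≈ 1.706, b = sin(fδ)/sin δ ≈ 1.278.
p = a·p₁ + b·p₂ ≈ (-0.009, 0.191, -0.981); φ = arcsin(p_z) ≈ -78.95°, λ = atan2(p_y, p_x) ≈ 92.70°.

≈ lat 79°S, lon 93°E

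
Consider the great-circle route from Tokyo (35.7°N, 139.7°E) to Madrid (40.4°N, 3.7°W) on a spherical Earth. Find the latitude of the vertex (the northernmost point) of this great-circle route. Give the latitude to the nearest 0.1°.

The great circle lies in the plane with unit normal n̂ = (p₁ × p₂)/|p₁ × p₂|.
Here n̂_z ≈ -0.371; the vertex latitude is φ_max = arccos|n̂_z| ≈ 68.2°.

≈ 68.2°N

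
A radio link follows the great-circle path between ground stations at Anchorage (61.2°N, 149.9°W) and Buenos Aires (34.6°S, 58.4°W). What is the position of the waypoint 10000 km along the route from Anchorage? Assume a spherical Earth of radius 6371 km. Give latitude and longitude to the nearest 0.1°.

Write both endpoints as unit vectors p₁, p₂ with components (cos φ cos λ, cos φ sin λ, sin φ).
The central angle between the endpoints is δ = arccos(p₁·p₂) ≈ 2.104 rad (120.5°). The total great-circle distance is δ·R ≈ 2.104 × 6371 ≈ 13402 km, so the target fraction is f = 10000/13402 ≈ 0.746.
Interpolate at f ≈ 0.746 with slerp weights a = sin((1−f)δ)/sin δ ≈ 0.591, b = sin(fδ)/sin δ ≈ 1.161.
p = a·p₁ + b·p₂ ≈ (0.254, -0.957, -0.141); φ = arcsin(p_z) ≈ -8.13°, λ = atan2(p_y, p_x) ≈ -75.11°.

≈ 8.1°S, 75.1°W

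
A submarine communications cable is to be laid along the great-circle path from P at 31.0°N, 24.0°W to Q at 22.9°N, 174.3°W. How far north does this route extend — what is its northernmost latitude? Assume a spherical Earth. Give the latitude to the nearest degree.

≈ 63°N

The great circle lies in the plane with unit normal n̂ = (p₁ × p₂)/|p₁ × p₂|.
Here n̂_z ≈ -0.447; the vertex latitude is φ_max = arccos|n̂_z| ≈ 63.4°.
Check via Clairaut: cos φ_max = |cos φ₁| · sin C = cos(31.0°)·sin(31.5°) ≈ 0.447, again giving ≈ 63.4°.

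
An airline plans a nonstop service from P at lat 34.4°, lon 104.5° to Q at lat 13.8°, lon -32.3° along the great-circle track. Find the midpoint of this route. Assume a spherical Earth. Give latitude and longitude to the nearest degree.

≈ lat 50°, lon 24°

Convert each endpoint to a unit vector on the sphere (x = cos φ cos λ, y = cos φ sin λ, z = sin φ).
The central angle between the endpoints is δ = arccos(p₁·p₂) ≈ 2.037 rad (116.7°).
Interpolate at f = 1/2 with slerp weights a = sin((1−f)δ)/sin δ ≈ 0.953, b = sin(fδ)/sin δ ≈ 0.953.
p = a·p₁ + b·p₂ ≈ (0.585, 0.267, 0.766); φ = arcsin(p_z) ≈ 49.97°, λ = atan2(p_y, p_x) ≈ 24.50°.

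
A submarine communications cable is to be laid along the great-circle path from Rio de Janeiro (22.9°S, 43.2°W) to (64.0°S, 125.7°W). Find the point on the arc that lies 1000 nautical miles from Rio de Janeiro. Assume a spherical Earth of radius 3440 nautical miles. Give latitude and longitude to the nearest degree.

≈ (37°S, 53°W)

Convert each endpoint to a unit vector on the sphere (x = cos φ cos λ, y = cos φ sin λ, z = sin φ).
The central angle between the endpoints is δ = arccos(p₁·p₂) ≈ 1.157 rad (66.3°). The total great-circle distance is δ·R ≈ 1.157 × 3440 ≈ 3979 nmi, so the target fraction is f = 1000/3979 ≈ 0.251.
Interpolate at f ≈ 0.251 with slerp weights a = sin((1−f)δ)/sin δ ≈ 0.832, b = sin(fδ)/sin δ ≈ 0.313.
p = a·p₁ + b·p₂ ≈ (0.479, -0.636, -0.605); φ = arcsin(p_z) ≈ -37.24°, λ = atan2(p_y, p_x) ≈ -53.04°.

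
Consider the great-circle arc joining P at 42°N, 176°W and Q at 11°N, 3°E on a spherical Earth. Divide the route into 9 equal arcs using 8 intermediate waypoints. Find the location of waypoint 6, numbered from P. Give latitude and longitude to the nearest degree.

From cos δ = sin φ₁ sin φ₂ + cos φ₁ cos φ₂ cos Δλ, the central angle is δ ≈ 2.216 rad (127.0°).
Interpolate at f = 6/9 with slerp weights a = sin((1−f)δ)/sin δ ≈ 0.843, b = sin(fδ)/sin δ ≈ 1.247.
p = a·p₁ + b·p₂ ≈ (0.597, 0.020, 0.802); φ = arcsin(p_z) ≈ 53.32°, λ = atan2(p_y, p_x) ≈ 1.95°.

≈ 53°N, 2°E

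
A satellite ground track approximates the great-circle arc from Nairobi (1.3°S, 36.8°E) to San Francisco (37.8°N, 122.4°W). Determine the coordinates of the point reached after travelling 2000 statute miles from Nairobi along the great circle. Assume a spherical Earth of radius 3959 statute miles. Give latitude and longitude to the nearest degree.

The haversine formula gives a central angle δ ≈ 2.422 rad (138.8°) between the endpoints. The total great-circle distance is δ·R ≈ 2.422 × 3959 ≈ 9590 mi, so the target fraction is f = 2000/9590 ≈ 0.209.
Interpolate at f ≈ 0.209 with slerp weights a = sin((1−f)δ)/sin δ ≈ 1.428, b = sin(fδ)/sin δ ≈ 0.735.
p = a·p₁ + b·p₂ ≈ (0.832, 0.365, 0.418); φ = arcsin(p_z) ≈ 24.70°, λ = atan2(p_y, p_x) ≈ 23.68°.

≈ 25°N, 24°E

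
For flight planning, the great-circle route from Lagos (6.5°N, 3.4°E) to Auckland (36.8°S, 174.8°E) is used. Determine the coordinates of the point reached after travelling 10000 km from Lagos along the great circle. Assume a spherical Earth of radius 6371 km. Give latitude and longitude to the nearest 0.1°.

≈ (75.2°S, 67.6°E)

From cos δ = sin φ₁ sin φ₂ + cos φ₁ cos φ₂ cos Δλ, the central angle is δ ≈ 2.595 rad (148.7°). The total great-circle distance is δ·R ≈ 2.595 × 6371 ≈ 16535 km, so the target fraction is f = 10000/16535 ≈ 0.605.
Interpolate at f ≈ 0.605 with slerp weights a = sin((1−f)δ)/sin δ ≈ 1.646, b = sin(fδ)/sin δ ≈ 1.925.
p = a·p₁ + b·p₂ ≈ (0.097, 0.237, -0.967); φ = arcsin(p_z) ≈ -75.17°, λ = atan2(p_y, p_x) ≈ 67.62°.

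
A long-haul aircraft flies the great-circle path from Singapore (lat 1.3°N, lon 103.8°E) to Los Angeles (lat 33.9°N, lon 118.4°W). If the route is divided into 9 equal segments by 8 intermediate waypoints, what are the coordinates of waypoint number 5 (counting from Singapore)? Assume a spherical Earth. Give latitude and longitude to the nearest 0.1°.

≈ lat 43.0°N, lon 168.1°E

From cos δ = sin φ₁ sin φ₂ + cos φ₁ cos φ₂ cos Δλ, the central angle is δ ≈ 2.217 rad (127.0°).
Interpolate at f = 5/9 with slerp weights a = sin((1−f)δ)/sin δ ≈ 1.044, b = sin(fδ)/sin δ ≈ 1.181.
p = a·p₁ + b·p₂ ≈ (-0.715, 0.151, 0.682); φ = arcsin(p_z) ≈ 43.03°, λ = atan2(p_y, p_x) ≈ 168.07°.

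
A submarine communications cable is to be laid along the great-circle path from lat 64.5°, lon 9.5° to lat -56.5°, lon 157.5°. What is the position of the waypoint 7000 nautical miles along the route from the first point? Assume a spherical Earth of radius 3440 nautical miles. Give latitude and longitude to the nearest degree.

≈ lat -19°, lon 122°

The haversine formula gives a central angle δ ≈ 2.838 rad (162.6°) between the endpoints. The total great-circle distance is δ·R ≈ 2.838 × 3440 ≈ 9761 nmi, so the target fraction is f = 7000/9761 ≈ 0.717.
Interpolate at f ≈ 0.717 with slerp weights a = sin((1−f)δ)/sin δ ≈ 2.403, b = sin(fδ)/sin δ ≈ 2.988.
p = a·p₁ + b·p₂ ≈ (-0.503, 0.802, -0.322); φ = arcsin(p_z) ≈ -18.81°, λ = atan2(p_y, p_x) ≈ 122.11°.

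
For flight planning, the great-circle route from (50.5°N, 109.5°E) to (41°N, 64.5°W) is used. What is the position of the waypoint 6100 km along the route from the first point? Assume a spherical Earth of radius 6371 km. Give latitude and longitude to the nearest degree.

≈ (74°N, 57°W)

Write both endpoints as unit vectors p₁, p₂ with components (cos φ cos λ, cos φ sin λ, sin φ).
The central angle between the endpoints is δ = arccos(p₁·p₂) ≈ 1.542 rad (88.3°). The total great-circle distance is δ·R ≈ 1.542 × 6371 ≈ 9824 km, so the target fraction is f = 6100/9824 ≈ 0.621.
Interpolate at f ≈ 0.621 with slerp weights a = sin((1−f)δ)/sin δ ≈ 0.552, b = sin(fδ)/sin δ ≈ 0.818.
p = a·p₁ + b·p₂ ≈ (0.149, -0.226, 0.963); φ = arcsin(p_z) ≈ 74.29°, λ = atan2(p_y, p_x) ≈ -56.71°.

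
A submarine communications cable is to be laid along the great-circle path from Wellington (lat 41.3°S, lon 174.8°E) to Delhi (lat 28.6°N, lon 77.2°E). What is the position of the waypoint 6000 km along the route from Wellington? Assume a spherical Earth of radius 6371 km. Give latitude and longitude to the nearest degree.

≈ lat 12°S, lon 123°E

From cos δ = sin φ₁ sin φ₂ + cos φ₁ cos φ₂ cos Δλ, the central angle is δ ≈ 1.986 rad (113.8°). The total great-circle distance is δ·R ≈ 1.986 × 6371 ≈ 12651 km, so the target fraction is f = 6000/12651 ≈ 0.474.
Interpolate at f ≈ 0.474 with slerp weights a = sin((1−f)δ)/sin δ ≈ 0.945, b = sin(fδ)/sin δ ≈ 0.884.
p = a·p₁ + b·p₂ ≈ (-0.535, 0.821, -0.200); φ = arcsin(p_z) ≈ -11.56°, λ = atan2(p_y, p_x) ≈ 123.09°.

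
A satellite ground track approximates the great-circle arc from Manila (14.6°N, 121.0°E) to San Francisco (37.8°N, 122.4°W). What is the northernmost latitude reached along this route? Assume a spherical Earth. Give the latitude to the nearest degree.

The great circle lies in the plane with unit normal n̂ = (p₁ × p₂)/|p₁ × p₂|.
Here n̂_z ≈ +0.696; the vertex latitude is φ_max = arccos|n̂_z| ≈ 45.9°.
Check via Clairaut: cos φ_max = |cos φ₁| · sin C = cos(14.6°)·sin(46.0°) ≈ 0.696, again giving ≈ 45.9°.

≈ 46°N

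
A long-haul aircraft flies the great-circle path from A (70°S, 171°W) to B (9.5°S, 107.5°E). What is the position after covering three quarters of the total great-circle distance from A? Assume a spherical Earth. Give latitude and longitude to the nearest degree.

≈ (28°S, 115°E)

Convert each endpoint to a unit vector on the sphere (x = cos φ cos λ, y = cos φ sin λ, z = sin φ).
The central angle between the endpoints is δ = arccos(p₁·p₂) ≈ 1.364 rad (78.2°).
Interpolate at f = 3/4 with slerp weights a = sin((1−f)δ)/sin δ ≈ 0.342, b = sin(fδ)/sin δ ≈ 0.872.
p = a·p₁ + b·p₂ ≈ (-0.374, 0.802, -0.465); φ = arcsin(p_z) ≈ -27.72°, λ = atan2(p_y, p_x) ≈ 115.00°.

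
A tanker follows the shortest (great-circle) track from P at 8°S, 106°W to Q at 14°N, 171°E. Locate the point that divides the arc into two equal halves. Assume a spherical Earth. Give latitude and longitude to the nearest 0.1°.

≈ 4.0°N, 147.0°W

Convert each endpoint to a unit vector on the sphere (x = cos φ cos λ, y = cos φ sin λ, z = sin φ).
The central angle between the endpoints is δ = arccos(p₁·p₂) ≈ 1.487 rad (85.2°).
Interpolate at f = 1/2 with slerp weights a = sin((1−f)δ)/sin δ ≈ 0.679, b = sin(fδ)/sin δ ≈ 0.679.
p = a·p₁ + b·p₂ ≈ (-0.836, -0.544, 0.070); φ = arcsin(p_z) ≈ 4.00°, λ = atan2(p_y, p_x) ≈ -146.98°.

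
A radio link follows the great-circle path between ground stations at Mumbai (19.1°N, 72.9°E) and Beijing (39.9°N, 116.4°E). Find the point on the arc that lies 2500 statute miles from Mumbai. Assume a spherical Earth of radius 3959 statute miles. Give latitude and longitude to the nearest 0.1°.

The haversine formula gives a central angle δ ≈ 0.744 rad (42.6°) between the endpoints. The total great-circle distance is δ·R ≈ 0.744 × 3959 ≈ 2946 mi, so the target fraction is f = 2500/2946 ≈ 0.849.
Interpolate at f ≈ 0.849 with slerp weights a = sin((1−f)δ)/sin δ ≈ 0.166, b = sin(fδ)/sin δ ≈ 0.872.
p = a·p₁ + b·p₂ ≈ (-0.251, 0.749, 0.613); φ = arcsin(p_z) ≈ 37.83°, λ = atan2(p_y, p_x) ≈ 108.55°.

≈ 37.8°N, 108.5°E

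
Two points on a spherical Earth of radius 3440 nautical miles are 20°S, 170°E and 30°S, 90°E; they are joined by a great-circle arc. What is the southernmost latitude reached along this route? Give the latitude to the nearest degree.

≈ 32°S

The great circle lies in the plane with unit normal n̂ = (p₁ × p₂)/|p₁ × p₂|.
Here n̂_z ≈ -0.844; the vertex latitude is φ_max = arccos|n̂_z| ≈ 32.5°.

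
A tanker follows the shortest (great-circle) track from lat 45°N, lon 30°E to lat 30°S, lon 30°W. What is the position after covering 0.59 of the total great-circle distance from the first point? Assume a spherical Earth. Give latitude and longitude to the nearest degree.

From cos δ = sin φ₁ sin φ₂ + cos φ₁ cos φ₂ cos Δλ, the central angle is δ ≈ 1.618 rad (92.7°).
Interpolate at f = 0.59 with slerp weights a = sin((1−f)δ)/sin δ ≈ 0.617, b = sin(fδ)/sin δ ≈ 0.817.
p = a·p₁ + b·p₂ ≈ (0.990, -0.136, 0.027); φ = arcsin(p_z) ≈ 1.57°, λ = atan2(p_y, p_x) ≈ -7.81°.

≈ lat 2°N, lon 8°W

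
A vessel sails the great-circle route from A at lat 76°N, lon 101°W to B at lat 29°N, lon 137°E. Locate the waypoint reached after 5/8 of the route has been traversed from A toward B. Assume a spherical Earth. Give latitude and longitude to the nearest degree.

Convert each endpoint to a unit vector on the sphere (x = cos φ cos λ, y = cos φ sin λ, z = sin φ).
The central angle between the endpoints is δ = arccos(p₁·p₂) ≈ 1.204 rad (69.0°).
Interpolate at f = 5/8 with slerp weights a = sin((1−f)δ)/sin δ ≈ 0.467, b = sin(fδ)/sin δ ≈ 0.732.
p = a·p₁ + b·p₂ ≈ (-0.490, 0.326, 0.809); φ = arcsin(p_z) ≈ 53.96°, λ = atan2(p_y, p_x) ≈ 146.38°.

≈ lat 54°N, lon 146°E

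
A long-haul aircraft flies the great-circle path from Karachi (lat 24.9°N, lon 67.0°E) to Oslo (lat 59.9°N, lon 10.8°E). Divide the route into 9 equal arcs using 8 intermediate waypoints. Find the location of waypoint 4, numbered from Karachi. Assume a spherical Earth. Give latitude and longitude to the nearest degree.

≈ lat 44°N, lon 50°E

Write both endpoints as unit vectors p₁, p₂ with components (cos φ cos λ, cos φ sin λ, sin φ).
The central angle between the endpoints is δ = arccos(p₁·p₂) ≈ 0.905 rad (51.9°).
Interpolate at f = 4/9 with slerp weights a = sin((1−f)δ)/sin δ ≈ 0.613, b = sin(fδ)/sin δ ≈ 0.498.
p = a·p₁ + b·p₂ ≈ (0.462, 0.558, 0.689); φ = arcsin(p_z) ≈ 43.53°, λ = atan2(p_y, p_x) ≈ 50.37°.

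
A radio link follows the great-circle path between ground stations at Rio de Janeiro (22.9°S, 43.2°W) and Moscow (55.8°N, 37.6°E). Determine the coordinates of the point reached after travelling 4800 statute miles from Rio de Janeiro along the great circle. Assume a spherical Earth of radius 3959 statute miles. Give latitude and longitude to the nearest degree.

The haversine formula gives a central angle δ ≈ 1.812 rad (103.8°) between the endpoints. The total great-circle distance is δ·R ≈ 1.812 × 3959 ≈ 7174 mi, so the target fraction is f = 4800/7174 ≈ 0.669.
Interpolate at f ≈ 0.669 with slerp weights a = sin((1−f)δ)/sin δ ≈ 0.581, b = sin(fδ)/sin δ ≈ 0.964.
p = a·p₁ + b·p₂ ≈ (0.820, -0.036, 0.571); φ = arcsin(p_z) ≈ 34.85°, λ = atan2(p_y, p_x) ≈ -2.50°.

≈ 35°N, 3°W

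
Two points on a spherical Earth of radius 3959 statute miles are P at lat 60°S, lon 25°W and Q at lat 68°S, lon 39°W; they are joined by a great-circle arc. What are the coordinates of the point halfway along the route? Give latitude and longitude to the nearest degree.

≈ lat 64°S, lon 31°W

Convert each endpoint to a unit vector on the sphere (x = cos φ cos λ, y = cos φ sin λ, z = sin φ).
The central angle between the endpoints is δ = arccos(p₁·p₂) ≈ 0.175 rad (10.0°).
Interpolate at f = 1/2 with slerp weights a = sin((1−f)δ)/sin δ ≈ 0.502, b = sin(fδ)/sin δ ≈ 0.502.
p = a·p₁ + b·p₂ ≈ (0.374, -0.224, -0.900); φ = arcsin(p_z) ≈ -64.17°, λ = atan2(p_y, p_x) ≈ -30.99°.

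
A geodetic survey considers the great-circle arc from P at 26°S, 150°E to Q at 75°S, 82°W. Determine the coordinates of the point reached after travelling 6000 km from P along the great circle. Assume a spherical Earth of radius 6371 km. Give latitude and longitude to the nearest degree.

≈ 75°S, 167°W

Write both endpoints as unit vectors p₁, p₂ with components (cos φ cos λ, cos φ sin λ, sin φ).
The central angle between the endpoints is δ = arccos(p₁·p₂) ≈ 1.287 rad (73.7°). The total great-circle distance is δ·R ≈ 1.287 × 6371 ≈ 8198 km, so the target fraction is f = 6000/8198 ≈ 0.732.
Interpolate at f ≈ 0.732 with slerp weights a = sin((1−f)δ)/sin δ ≈ 0.352, b = sin(fδ)/sin δ ≈ 0.842.
p = a·p₁ + b·p₂ ≈ (-0.244, -0.058, -0.968); φ = arcsin(p_z) ≈ -75.49°, λ = atan2(p_y, p_x) ≈ -166.72°.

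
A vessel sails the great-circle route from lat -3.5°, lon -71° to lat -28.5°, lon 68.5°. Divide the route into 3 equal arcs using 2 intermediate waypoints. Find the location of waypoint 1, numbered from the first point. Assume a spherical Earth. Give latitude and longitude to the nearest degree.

≈ lat -30°, lon -35°

Write both endpoints as unit vectors p₁, p₂ with components (cos φ cos λ, cos φ sin λ, sin φ).
The central angle between the endpoints is δ = arccos(p₁·p₂) ≈ 2.263 rad (129.6°).
Interpolate at f = 1/3 with slerp weights a = sin((1−f)δ)/sin δ ≈ 1.296, b = sin(fδ)/sin δ ≈ 0.889.
p = a·p₁ + b·p₂ ≈ (0.707, -0.496, -0.503); φ = arcsin(p_z) ≈ -30.22°, λ = atan2(p_y, p_x) ≈ -35.04°.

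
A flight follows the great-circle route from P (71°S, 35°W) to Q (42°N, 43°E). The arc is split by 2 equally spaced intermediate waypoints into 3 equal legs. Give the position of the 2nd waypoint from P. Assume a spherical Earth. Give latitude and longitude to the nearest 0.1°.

Convert each endpoint to a unit vector on the sphere (x = cos φ cos λ, y = cos φ sin λ, z = sin φ).
The central angle between the endpoints is δ = arccos(p₁·p₂) ≈ 2.192 rad (125.6°).
Interpolate at f = 2/3 with slerp weights a = sin((1−f)δ)/sin δ ≈ 0.821, b = sin(fδ)/sin δ ≈ 1.223.
p = a·p₁ + b·p₂ ≈ (0.884, 0.466, 0.042); φ = arcsin(p_z) ≈ 2.40°, λ = atan2(p_y, p_x) ≈ 27.83°.

≈ (2.4°N, 27.8°E)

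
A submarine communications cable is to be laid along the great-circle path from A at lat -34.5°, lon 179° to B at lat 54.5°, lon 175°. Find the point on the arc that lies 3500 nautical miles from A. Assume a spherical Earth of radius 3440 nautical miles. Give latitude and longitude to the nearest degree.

Write both endpoints as unit vectors p₁, p₂ with components (cos φ cos λ, cos φ sin λ, sin φ).
The central angle between the endpoints is δ = arccos(p₁·p₂) ≈ 1.555 rad (89.1°). The total great-circle distance is δ·R ≈ 1.555 × 3440 ≈ 5348 nmi, so the target fraction is f = 3500/5348 ≈ 0.655.
Interpolate at f ≈ 0.655 with slerp weights a = sin((1−f)δ)/sin δ ≈ 0.512, b = sin(fδ)/sin δ ≈ 0.851.
p = a·p₁ + b·p₂ ≈ (-0.914, 0.050, 0.403); φ = arcsin(p_z) ≈ 23.76°, λ = atan2(p_y, p_x) ≈ 176.84°.

≈ lat 24°, lon 177°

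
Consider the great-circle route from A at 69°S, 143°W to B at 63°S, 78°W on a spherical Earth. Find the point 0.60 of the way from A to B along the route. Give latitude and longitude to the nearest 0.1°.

≈ 68.5°S, 99.4°W

From cos δ = sin φ₁ sin φ₂ + cos φ₁ cos φ₂ cos Δλ, the central angle is δ ≈ 0.450 rad (25.8°).
Interpolate at f = 0.60 with slerp weights a = sin((1−f)δ)/sin δ ≈ 0.412, b = sin(fδ)/sin δ ≈ 0.613.
p = a·p₁ + b·p₂ ≈ (-0.060, -0.361, -0.931); φ = arcsin(p_z) ≈ -68.53°, λ = atan2(p_y, p_x) ≈ -99.42°.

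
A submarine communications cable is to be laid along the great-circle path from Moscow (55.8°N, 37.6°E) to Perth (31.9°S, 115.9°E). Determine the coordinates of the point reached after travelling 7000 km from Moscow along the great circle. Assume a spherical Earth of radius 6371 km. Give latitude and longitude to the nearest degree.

≈ 8°N, 90°E

The haversine formula gives a central angle δ ≈ 1.918 rad (109.9°) between the endpoints. The total great-circle distance is δ·R ≈ 1.918 × 6371 ≈ 12220 km, so the target fraction is f = 7000/12220 ≈ 0.573.
Interpolate at f ≈ 0.573 with slerp weights a = sin((1−f)δ)/sin δ ≈ 0.777, b = sin(fδ)/sin δ ≈ 0.947.
p = a·p₁ + b·p₂ ≈ (-0.005, 0.990, 0.142); φ = arcsin(p_z) ≈ 8.17°, λ = atan2(p_y, p_x) ≈ 90.30°.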